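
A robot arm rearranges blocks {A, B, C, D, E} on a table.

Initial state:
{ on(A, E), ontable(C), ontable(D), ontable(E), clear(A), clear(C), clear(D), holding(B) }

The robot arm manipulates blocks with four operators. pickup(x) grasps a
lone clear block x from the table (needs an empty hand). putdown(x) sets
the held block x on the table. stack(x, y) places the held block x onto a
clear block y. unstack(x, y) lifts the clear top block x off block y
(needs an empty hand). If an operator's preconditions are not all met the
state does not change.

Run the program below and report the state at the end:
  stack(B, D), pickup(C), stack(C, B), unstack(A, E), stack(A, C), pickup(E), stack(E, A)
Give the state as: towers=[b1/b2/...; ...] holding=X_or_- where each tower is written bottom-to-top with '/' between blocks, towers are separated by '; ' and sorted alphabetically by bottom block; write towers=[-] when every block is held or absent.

step 1 (stack(B, D)): towers=[C; D/B; E/A] holding=-
step 2 (pickup(C)): towers=[D/B; E/A] holding=C
step 3 (stack(C, B)): towers=[D/B/C; E/A] holding=-
step 4 (unstack(A, E)): towers=[D/B/C; E] holding=A
step 5 (stack(A, C)): towers=[D/B/C/A; E] holding=-
step 6 (pickup(E)): towers=[D/B/C/A] holding=E
step 7 (stack(E, A)): towers=[D/B/C/A/E] holding=-

towers=[D/B/C/A/E] holding=-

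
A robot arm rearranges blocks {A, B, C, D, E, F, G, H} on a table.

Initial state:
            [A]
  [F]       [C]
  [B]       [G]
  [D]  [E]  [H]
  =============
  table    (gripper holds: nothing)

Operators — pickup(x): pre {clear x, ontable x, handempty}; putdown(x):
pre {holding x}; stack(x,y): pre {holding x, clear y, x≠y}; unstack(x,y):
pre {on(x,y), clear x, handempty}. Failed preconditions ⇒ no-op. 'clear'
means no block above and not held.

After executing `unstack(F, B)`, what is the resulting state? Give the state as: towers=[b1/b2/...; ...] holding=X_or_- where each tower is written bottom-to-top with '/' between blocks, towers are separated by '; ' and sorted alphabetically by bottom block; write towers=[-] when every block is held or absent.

before: towers=[D/B/F; E; H/G/C/A] holding=-
pre[unstack(F, B)]: on(F,B) ✓, clear(F) ✓, handempty ✓
all met → apply unstack(F, B)
after:  towers=[D/B; E; H/G/C/A] holding=F

towers=[D/B; E; H/G/C/A] holding=F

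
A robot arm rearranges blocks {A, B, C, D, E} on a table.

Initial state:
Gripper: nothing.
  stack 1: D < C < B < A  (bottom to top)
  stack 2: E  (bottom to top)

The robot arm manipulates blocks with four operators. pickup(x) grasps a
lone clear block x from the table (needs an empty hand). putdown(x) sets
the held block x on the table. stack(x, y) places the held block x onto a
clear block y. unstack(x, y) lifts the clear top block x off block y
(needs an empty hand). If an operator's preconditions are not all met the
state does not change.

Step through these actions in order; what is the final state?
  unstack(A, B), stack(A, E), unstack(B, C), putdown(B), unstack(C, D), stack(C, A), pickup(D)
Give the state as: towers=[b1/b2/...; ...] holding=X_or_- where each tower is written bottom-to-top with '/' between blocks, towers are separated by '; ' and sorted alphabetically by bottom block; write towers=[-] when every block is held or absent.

step 1 (unstack(A, B)): towers=[D/C/B; E] holding=A
step 2 (stack(A, E)): towers=[D/C/B; E/A] holding=-
step 3 (unstack(B, C)): towers=[D/C; E/A] holding=B
step 4 (putdown(B)): towers=[B; D/C; E/A] holding=-
step 5 (unstack(C, D)): towers=[B; D; E/A] holding=C
step 6 (stack(C, A)): towers=[B; D; E/A/C] holding=-
step 7 (pickup(D)): towers=[B; E/A/C] holding=D

towers=[B; E/A/C] holding=D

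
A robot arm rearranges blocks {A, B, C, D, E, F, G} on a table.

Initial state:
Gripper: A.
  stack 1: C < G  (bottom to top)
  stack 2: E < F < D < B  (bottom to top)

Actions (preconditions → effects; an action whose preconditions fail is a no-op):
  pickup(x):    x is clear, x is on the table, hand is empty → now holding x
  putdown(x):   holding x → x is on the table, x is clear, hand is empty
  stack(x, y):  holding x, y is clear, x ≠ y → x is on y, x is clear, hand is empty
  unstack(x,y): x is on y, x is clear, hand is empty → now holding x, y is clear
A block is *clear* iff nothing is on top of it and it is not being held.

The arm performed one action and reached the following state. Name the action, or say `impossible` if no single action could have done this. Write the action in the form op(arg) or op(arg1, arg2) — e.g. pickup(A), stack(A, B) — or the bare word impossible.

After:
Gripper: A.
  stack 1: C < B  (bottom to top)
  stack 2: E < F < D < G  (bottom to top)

impossible

target: towers=[C/B; E/F/D/G] holding=A
        putdown(A) → towers=[A; C/G; E/F/D/B] holding=-
       stack(A, B) → towers=[C/G; E/F/D/B/A] holding=-
       stack(A, G) → towers=[C/G/A; E/F/D/B] holding=-
none of the 3 applicable actions match → impossible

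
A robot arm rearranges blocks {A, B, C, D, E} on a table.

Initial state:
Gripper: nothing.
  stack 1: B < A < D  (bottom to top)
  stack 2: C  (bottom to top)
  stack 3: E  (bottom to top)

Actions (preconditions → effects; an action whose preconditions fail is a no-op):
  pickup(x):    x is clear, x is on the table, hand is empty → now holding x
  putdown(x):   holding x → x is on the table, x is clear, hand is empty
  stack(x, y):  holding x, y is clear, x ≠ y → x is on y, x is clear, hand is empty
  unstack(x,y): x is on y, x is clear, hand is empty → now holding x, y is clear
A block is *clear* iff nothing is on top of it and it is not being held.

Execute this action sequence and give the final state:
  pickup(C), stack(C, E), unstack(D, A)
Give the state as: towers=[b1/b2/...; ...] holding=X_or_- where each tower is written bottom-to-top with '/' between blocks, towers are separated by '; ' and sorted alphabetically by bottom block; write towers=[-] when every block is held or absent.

step 1 (pickup(C)): towers=[B/A/D; E] holding=C
step 2 (stack(C, E)): towers=[B/A/D; E/C] holding=-
step 3 (unstack(D, A)): towers=[B/A; E/C] holding=D

towers=[B/A; E/C] holding=D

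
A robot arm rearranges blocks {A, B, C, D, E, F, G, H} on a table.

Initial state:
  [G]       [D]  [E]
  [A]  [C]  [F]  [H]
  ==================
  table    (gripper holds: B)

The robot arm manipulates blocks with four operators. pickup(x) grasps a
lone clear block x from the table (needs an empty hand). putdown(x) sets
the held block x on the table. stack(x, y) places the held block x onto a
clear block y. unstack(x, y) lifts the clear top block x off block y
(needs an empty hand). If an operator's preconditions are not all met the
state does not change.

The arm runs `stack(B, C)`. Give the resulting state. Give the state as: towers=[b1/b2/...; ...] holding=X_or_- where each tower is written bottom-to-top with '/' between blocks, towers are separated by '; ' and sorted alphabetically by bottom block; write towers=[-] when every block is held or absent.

before: towers=[A/G; C; F/D; H/E] holding=B
pre[stack(B, C)]: holding(B) yes, clear(C) yes, B≠C yes
all met → apply stack(B, C)
after:  towers=[A/G; C/B; F/D; H/E] holding=-

towers=[A/G; C/B; F/D; H/E] holding=-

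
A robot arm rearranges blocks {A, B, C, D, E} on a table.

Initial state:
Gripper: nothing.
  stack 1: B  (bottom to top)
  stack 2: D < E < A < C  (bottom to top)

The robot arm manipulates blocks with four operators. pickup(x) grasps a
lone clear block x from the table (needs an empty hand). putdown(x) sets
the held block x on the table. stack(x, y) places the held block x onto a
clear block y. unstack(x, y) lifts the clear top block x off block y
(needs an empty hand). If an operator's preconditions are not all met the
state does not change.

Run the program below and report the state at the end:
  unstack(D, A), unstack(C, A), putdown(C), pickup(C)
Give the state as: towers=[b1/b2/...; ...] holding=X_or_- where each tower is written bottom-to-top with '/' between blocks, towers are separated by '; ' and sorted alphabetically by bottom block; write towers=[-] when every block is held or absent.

towers=[B; D/E/A] holding=C

step 1 (unstack(D, A)) [no-op]: towers=[B; D/E/A/C] holding=-
step 2 (unstack(C, A)): towers=[B; D/E/A] holding=C
step 3 (putdown(C)): towers=[B; C; D/E/A] holding=-
step 4 (pickup(C)): towers=[B; D/E/A] holding=C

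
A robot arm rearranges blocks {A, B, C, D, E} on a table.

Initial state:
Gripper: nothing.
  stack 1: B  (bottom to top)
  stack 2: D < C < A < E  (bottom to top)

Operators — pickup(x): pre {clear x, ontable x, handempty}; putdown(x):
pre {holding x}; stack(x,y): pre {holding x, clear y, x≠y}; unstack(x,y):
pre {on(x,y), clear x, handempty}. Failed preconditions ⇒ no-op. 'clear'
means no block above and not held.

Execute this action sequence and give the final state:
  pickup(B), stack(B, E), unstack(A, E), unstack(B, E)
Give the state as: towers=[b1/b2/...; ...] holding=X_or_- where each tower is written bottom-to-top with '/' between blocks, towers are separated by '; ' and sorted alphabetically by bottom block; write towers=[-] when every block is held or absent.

towers=[D/C/A/E] holding=B

step 1 (pickup(B)): towers=[D/C/A/E] holding=B
step 2 (stack(B, E)): towers=[D/C/A/E/B] holding=-
step 3 (unstack(A, E)) [no-op]: towers=[D/C/A/E/B] holding=-
step 4 (unstack(B, E)): towers=[D/C/A/E] holding=B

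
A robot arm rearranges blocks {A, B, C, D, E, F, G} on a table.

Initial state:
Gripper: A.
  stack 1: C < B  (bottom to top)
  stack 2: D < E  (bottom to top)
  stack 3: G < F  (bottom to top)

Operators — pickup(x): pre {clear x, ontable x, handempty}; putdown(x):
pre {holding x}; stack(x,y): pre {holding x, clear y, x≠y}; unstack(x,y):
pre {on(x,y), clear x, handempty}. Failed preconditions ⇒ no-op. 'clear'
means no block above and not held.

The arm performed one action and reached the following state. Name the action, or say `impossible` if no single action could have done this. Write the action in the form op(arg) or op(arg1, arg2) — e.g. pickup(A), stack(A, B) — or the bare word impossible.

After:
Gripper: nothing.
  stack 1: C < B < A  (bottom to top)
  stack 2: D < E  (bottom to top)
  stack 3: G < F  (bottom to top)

stack(A, B)

target: towers=[C/B/A; D/E; G/F] holding=-
        putdown(A) → towers=[A; C/B; D/E; G/F] holding=-
       stack(A, B) → towers=[C/B/A; D/E; G/F] holding=-  ← match
       stack(A, F) → towers=[C/B; D/E; G/F/A] holding=-
       stack(A, E) → towers=[C/B; D/E/A; G/F] holding=-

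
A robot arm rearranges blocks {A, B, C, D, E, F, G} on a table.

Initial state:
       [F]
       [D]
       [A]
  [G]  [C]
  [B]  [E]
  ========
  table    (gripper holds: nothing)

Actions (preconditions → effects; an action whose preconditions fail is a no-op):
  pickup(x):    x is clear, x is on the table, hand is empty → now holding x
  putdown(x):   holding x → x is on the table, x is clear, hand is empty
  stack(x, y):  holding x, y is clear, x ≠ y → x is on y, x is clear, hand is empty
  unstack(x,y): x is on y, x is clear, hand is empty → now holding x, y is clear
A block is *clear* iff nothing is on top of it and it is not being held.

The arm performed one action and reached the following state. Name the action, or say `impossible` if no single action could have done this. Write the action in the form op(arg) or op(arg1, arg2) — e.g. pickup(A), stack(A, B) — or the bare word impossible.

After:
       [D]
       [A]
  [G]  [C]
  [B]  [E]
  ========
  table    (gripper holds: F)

unstack(F, D)

target: towers=[B/G; E/C/A/D] holding=F
     unstack(F, D) → towers=[B/G; E/C/A/D] holding=F  ← match
     unstack(G, B) → towers=[B; E/C/A/D/F] holding=G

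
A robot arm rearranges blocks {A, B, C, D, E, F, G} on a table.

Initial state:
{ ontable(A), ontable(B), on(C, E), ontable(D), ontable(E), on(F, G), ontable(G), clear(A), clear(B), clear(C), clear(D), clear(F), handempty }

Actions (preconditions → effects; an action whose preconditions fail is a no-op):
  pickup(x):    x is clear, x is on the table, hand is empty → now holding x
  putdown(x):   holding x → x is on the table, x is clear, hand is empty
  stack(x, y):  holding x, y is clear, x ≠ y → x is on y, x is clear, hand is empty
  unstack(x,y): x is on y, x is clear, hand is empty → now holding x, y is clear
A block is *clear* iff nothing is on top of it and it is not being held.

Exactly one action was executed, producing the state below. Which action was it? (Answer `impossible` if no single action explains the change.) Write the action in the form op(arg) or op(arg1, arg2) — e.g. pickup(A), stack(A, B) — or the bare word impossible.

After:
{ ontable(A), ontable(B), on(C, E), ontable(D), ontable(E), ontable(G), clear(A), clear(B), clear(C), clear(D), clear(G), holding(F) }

target: towers=[A; B; D; E/C; G] holding=F
         pickup(B) → towers=[A; D; E/C; G/F] holding=B
     unstack(F, G) → towers=[A; B; D; E/C; G] holding=F  ← match
         pickup(D) → towers=[A; B; E/C; G/F] holding=D
         pickup(A) → towers=[B; D; E/C; G/F] holding=A
     unstack(C, E) → towers=[A; B; D; E; G/F] holding=C

unstack(F, G)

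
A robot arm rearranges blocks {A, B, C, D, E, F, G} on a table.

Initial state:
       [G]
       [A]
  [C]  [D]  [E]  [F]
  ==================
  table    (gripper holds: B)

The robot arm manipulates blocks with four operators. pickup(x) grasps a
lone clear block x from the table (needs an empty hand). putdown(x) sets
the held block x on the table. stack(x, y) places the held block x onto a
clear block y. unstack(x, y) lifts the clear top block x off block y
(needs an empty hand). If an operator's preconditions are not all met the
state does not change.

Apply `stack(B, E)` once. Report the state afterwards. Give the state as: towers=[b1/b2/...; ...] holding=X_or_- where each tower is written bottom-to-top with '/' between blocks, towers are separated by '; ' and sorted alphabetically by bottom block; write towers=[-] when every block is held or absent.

towers=[C; D/A/G; E/B; F] holding=-

before: towers=[C; D/A/G; E; F] holding=B
pre[stack(B, E)]: holding(B) ok, clear(E) ok, B≠E ok
all met → apply stack(B, E)
after:  towers=[C; D/A/G; E/B; F] holding=-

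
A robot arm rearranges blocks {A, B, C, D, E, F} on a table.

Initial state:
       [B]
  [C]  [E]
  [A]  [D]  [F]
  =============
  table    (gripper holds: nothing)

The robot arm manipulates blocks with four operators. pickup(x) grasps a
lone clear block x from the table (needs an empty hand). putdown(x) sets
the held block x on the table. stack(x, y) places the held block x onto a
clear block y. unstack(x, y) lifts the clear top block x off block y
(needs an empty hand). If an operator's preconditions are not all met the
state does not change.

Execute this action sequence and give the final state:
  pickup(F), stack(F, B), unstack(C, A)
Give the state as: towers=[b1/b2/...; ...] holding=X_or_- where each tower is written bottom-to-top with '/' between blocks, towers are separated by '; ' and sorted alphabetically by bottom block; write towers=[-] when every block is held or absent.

towers=[A; D/E/B/F] holding=C

step 1 (pickup(F)): towers=[A/C; D/E/B] holding=F
step 2 (stack(F, B)): towers=[A/C; D/E/B/F] holding=-
step 3 (unstack(C, A)): towers=[A; D/E/B/F] holding=C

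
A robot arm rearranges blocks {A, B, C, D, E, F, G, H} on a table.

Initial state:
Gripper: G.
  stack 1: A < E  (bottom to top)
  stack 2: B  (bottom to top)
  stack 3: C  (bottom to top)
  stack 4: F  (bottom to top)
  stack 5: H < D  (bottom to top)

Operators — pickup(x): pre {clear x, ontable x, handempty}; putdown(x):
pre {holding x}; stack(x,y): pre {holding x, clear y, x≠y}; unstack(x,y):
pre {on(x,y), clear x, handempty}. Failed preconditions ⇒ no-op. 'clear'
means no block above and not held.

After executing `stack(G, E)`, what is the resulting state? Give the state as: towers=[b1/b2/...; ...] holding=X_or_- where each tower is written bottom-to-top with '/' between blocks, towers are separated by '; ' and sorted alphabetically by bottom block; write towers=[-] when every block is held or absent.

before: towers=[A/E; B; C; F; H/D] holding=G
pre[stack(G, E)]: holding(G) ✓, clear(E) ✓, G≠E ✓
all met → apply stack(G, E)
after:  towers=[A/E/G; B; C; F; H/D] holding=-

towers=[A/E/G; B; C; F; H/D] holding=-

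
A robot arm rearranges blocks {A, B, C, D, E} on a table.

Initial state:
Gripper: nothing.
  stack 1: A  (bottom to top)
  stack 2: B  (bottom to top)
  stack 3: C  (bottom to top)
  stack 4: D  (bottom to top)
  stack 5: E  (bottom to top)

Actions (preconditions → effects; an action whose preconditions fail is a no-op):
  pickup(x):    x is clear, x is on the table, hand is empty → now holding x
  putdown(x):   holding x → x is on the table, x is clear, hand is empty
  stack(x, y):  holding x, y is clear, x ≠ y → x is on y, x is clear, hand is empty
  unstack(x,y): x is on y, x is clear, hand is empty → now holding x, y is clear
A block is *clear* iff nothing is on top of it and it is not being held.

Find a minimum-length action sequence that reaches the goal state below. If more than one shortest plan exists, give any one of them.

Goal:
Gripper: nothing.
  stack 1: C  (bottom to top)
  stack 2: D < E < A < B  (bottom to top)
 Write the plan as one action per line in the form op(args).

pickup(E)
stack(E, D)
pickup(A)
stack(A, E)
pickup(B)
stack(B, A)

step 1 (pickup(E)): towers=[A; B; C; D] holding=E
step 2 (stack(E, D)): towers=[A; B; C; D/E] holding=-
step 3 (pickup(A)): towers=[B; C; D/E] holding=A
step 4 (stack(A, E)): towers=[B; C; D/E/A] holding=-
step 5 (pickup(B)): towers=[C; D/E/A] holding=B
step 6 (stack(B, A)): towers=[C; D/E/A/B] holding=-
goal check: towers=[C; D/E/A/B] holding=- — reached (length 6, optimal by BFS)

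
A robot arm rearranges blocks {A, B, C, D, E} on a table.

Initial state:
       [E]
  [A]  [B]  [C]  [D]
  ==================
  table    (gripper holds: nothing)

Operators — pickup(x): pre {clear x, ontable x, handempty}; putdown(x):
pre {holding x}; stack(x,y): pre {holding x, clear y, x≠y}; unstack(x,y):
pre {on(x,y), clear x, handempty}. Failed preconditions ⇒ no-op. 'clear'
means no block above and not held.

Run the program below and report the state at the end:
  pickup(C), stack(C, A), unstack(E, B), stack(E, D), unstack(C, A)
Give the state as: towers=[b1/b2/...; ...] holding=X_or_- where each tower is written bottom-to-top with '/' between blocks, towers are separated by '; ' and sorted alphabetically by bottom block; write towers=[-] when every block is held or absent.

towers=[A; B; D/E] holding=C

step 1 (pickup(C)): towers=[A; B/E; D] holding=C
step 2 (stack(C, A)): towers=[A/C; B/E; D] holding=-
step 3 (unstack(E, B)): towers=[A/C; B; D] holding=E
step 4 (stack(E, D)): towers=[A/C; B; D/E] holding=-
step 5 (unstack(C, A)): towers=[A; B; D/E] holding=C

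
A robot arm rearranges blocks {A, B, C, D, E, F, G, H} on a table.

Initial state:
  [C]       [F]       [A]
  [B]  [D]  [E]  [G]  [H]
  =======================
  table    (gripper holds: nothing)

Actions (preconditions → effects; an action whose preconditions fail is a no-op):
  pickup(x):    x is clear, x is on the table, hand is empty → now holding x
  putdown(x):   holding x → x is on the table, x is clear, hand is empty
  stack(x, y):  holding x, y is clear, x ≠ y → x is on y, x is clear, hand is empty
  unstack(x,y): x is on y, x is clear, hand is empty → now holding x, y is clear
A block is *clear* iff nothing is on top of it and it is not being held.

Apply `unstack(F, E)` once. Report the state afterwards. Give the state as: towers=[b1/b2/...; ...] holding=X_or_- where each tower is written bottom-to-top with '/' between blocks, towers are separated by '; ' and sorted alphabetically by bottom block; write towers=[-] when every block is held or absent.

before: towers=[B/C; D; E/F; G; H/A] holding=-
pre[unstack(F, E)]: on(F,E) yes, clear(F) yes, handempty yes
all met → apply unstack(F, E)
after:  towers=[B/C; D; E; G; H/A] holding=F

towers=[B/C; D; E; G; H/A] holding=F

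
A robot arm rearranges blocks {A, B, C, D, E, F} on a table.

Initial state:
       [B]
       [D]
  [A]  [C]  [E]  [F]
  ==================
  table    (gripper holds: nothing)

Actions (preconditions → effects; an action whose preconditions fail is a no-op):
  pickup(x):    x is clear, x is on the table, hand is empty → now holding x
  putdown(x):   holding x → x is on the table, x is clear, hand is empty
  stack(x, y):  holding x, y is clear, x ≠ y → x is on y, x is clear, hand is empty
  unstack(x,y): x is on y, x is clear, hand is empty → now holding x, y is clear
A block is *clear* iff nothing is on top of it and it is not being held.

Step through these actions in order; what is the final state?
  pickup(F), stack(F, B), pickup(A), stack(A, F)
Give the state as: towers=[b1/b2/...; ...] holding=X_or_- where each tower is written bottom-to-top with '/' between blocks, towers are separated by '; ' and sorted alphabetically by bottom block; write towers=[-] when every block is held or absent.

step 1 (pickup(F)): towers=[A; C/D/B; E] holding=F
step 2 (stack(F, B)): towers=[A; C/D/B/F; E] holding=-
step 3 (pickup(A)): towers=[C/D/B/F; E] holding=A
step 4 (stack(A, F)): towers=[C/D/B/F/A; E] holding=-

towers=[C/D/B/F/A; E] holding=-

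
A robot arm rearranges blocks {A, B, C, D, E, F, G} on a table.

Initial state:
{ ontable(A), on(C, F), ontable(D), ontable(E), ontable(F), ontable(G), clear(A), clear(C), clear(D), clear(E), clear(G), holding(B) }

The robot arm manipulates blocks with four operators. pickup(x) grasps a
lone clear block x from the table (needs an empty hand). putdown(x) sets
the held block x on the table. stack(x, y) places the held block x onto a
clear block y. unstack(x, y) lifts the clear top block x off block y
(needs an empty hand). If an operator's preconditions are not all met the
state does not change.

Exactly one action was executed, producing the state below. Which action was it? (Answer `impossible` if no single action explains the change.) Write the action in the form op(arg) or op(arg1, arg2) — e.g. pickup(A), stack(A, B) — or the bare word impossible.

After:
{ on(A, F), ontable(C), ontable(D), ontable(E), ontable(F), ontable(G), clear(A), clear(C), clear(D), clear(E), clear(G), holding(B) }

target: towers=[C; D; E; F/A; G] holding=B
        putdown(B) → towers=[A; B; D; E; F/C; G] holding=-
       stack(B, G) → towers=[A; D; E; F/C; G/B] holding=-
       stack(B, D) → towers=[A; D/B; E; F/C; G] holding=-
       stack(B, A) → towers=[A/B; D; E; F/C; G] holding=-
       stack(B, E) → towers=[A; D; E/B; F/C; G] holding=-
       stack(B, C) → towers=[A; D; E; F/C/B; G] holding=-
none of the 6 applicable actions match → impossible

impossible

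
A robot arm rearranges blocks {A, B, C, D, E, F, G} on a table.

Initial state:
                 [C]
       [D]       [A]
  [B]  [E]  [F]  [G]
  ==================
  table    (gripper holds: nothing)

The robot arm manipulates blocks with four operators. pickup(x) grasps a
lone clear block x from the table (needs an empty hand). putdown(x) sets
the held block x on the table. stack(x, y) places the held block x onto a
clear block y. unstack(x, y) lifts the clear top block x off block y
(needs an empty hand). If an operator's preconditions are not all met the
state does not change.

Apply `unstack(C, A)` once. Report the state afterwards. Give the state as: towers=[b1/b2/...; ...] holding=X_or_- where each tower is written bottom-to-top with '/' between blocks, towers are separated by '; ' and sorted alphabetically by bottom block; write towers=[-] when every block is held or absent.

towers=[B; E/D; F; G/A] holding=C

before: towers=[B; E/D; F; G/A/C] holding=-
pre[unstack(C, A)]: on(C,A) ✓, clear(C) ✓, handempty ✓
all met → apply unstack(C, A)
after:  towers=[B; E/D; F; G/A] holding=C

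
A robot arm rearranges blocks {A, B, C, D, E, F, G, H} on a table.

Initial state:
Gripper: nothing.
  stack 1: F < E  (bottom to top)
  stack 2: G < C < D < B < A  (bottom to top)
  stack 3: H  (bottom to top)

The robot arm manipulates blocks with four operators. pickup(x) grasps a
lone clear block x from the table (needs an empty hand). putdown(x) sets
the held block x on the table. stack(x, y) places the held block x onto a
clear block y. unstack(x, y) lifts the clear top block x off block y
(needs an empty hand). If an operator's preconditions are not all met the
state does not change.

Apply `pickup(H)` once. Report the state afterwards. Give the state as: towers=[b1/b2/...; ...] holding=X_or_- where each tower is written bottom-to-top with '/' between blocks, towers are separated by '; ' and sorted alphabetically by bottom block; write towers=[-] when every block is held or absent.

before: towers=[F/E; G/C/D/B/A; H] holding=-
pre[pickup(H)]: clear(H) ok, ontable(H) ok, handempty ok
all met → apply pickup(H)
after:  towers=[F/E; G/C/D/B/A] holding=H

towers=[F/E; G/C/D/B/A] holding=H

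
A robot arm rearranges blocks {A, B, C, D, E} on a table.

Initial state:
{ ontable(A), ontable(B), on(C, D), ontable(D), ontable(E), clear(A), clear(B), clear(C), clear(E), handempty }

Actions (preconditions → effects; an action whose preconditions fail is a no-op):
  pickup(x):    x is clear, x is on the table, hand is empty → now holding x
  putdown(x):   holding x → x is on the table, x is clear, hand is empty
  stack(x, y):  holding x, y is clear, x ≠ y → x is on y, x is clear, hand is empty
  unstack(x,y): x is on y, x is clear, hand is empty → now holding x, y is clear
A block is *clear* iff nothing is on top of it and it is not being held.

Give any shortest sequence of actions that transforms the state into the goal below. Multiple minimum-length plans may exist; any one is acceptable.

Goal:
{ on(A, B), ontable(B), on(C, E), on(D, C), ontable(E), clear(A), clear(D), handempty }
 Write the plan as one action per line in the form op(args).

step 1 (pickup(A)): towers=[B; D/C; E] holding=A
step 2 (stack(A, B)): towers=[B/A; D/C; E] holding=-
step 3 (unstack(C, D)): towers=[B/A; D; E] holding=C
step 4 (stack(C, E)): towers=[B/A; D; E/C] holding=-
step 5 (pickup(D)): towers=[B/A; E/C] holding=D
step 6 (stack(D, C)): towers=[B/A; E/C/D] holding=-
goal check: towers=[B/A; E/C/D] holding=- — reached (length 6, optimal by BFS)

pickup(A)
stack(A, B)
unstack(C, D)
stack(C, E)
pickup(D)
stack(D, C)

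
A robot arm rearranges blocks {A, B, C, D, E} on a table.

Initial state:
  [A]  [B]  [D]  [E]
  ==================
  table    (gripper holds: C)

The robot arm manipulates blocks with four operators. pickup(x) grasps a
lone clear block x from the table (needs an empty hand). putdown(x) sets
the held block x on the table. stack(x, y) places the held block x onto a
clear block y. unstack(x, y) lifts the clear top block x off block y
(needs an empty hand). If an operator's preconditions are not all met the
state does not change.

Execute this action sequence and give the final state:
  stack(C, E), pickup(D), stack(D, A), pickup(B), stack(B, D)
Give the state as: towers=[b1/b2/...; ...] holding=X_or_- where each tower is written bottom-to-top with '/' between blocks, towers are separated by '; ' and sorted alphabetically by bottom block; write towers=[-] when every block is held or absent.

towers=[A/D/B; E/C] holding=-

step 1 (stack(C, E)): towers=[A; B; D; E/C] holding=-
step 2 (pickup(D)): towers=[A; B; E/C] holding=D
step 3 (stack(D, A)): towers=[A/D; B; E/C] holding=-
step 4 (pickup(B)): towers=[A/D; E/C] holding=B
step 5 (stack(B, D)): towers=[A/D/B; E/C] holding=-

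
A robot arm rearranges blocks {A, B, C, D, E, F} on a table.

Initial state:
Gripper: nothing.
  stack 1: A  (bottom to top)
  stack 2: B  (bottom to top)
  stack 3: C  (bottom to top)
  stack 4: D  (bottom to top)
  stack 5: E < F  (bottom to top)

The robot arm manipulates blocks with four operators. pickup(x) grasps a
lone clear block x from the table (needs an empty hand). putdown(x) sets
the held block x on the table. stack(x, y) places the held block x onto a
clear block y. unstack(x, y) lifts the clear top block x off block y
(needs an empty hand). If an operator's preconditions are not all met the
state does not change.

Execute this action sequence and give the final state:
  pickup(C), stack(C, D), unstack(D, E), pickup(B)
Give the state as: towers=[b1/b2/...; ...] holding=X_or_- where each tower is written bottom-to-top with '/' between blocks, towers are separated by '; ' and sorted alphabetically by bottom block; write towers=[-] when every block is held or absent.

step 1 (pickup(C)): towers=[A; B; D; E/F] holding=C
step 2 (stack(C, D)): towers=[A; B; D/C; E/F] holding=-
step 3 (unstack(D, E)) [no-op]: towers=[A; B; D/C; E/F] holding=-
step 4 (pickup(B)): towers=[A; D/C; E/F] holding=B

towers=[A; D/C; E/F] holding=B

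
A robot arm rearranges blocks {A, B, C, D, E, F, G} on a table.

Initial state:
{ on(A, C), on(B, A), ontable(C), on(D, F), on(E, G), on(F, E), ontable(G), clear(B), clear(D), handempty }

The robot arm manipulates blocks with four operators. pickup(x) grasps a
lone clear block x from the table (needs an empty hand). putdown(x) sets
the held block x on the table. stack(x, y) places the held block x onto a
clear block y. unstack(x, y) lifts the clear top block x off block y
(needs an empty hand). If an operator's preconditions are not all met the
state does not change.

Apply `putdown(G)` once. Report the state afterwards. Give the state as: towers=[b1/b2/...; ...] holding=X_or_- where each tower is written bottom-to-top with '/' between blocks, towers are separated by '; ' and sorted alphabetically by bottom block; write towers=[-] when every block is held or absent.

towers=[C/A/B; G/E/F/D] holding=-

before: towers=[C/A/B; G/E/F/D] holding=-
pre[putdown(G)]: holding(G) fail
holding(G) unmet → putdown(G) is a no-op
after:  towers=[C/A/B; G/E/F/D] holding=-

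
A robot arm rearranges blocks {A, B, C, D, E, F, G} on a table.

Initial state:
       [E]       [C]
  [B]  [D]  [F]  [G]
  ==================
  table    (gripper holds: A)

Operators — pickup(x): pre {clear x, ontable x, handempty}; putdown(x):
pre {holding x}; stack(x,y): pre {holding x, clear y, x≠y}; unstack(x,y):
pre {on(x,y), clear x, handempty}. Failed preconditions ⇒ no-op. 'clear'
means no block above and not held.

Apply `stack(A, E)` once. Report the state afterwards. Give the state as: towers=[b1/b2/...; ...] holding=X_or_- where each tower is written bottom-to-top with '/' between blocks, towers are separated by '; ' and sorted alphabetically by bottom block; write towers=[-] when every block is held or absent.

towers=[B; D/E/A; F; G/C] holding=-

before: towers=[B; D/E; F; G/C] holding=A
pre[stack(A, E)]: holding(A) ✓, clear(E) ✓, A≠E ✓
all met → apply stack(A, E)
after:  towers=[B; D/E/A; F; G/C] holding=-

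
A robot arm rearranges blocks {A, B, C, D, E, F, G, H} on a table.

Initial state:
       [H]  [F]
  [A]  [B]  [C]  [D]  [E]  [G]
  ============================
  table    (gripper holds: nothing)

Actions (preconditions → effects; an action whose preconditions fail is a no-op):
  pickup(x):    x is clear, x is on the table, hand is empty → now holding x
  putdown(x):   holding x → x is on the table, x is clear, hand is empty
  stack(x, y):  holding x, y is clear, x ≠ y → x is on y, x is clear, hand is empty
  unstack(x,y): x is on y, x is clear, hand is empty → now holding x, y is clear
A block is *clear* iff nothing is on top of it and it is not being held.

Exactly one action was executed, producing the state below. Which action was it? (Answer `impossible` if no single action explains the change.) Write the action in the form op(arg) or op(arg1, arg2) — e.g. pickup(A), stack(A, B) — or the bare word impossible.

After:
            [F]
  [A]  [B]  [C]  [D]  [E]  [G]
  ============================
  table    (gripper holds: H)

unstack(H, B)

target: towers=[A; B; C/F; D; E; G] holding=H
         pickup(G) → towers=[A; B/H; C/F; D; E] holding=G
         pickup(A) → towers=[B/H; C/F; D; E; G] holding=A
         pickup(E) → towers=[A; B/H; C/F; D; G] holding=E
     unstack(H, B) → towers=[A; B; C/F; D; E; G] holding=H  ← match
     unstack(F, C) → towers=[A; B/H; C; D; E; G] holding=F
         pickup(D) → towers=[A; B/H; C/F; E; G] holding=D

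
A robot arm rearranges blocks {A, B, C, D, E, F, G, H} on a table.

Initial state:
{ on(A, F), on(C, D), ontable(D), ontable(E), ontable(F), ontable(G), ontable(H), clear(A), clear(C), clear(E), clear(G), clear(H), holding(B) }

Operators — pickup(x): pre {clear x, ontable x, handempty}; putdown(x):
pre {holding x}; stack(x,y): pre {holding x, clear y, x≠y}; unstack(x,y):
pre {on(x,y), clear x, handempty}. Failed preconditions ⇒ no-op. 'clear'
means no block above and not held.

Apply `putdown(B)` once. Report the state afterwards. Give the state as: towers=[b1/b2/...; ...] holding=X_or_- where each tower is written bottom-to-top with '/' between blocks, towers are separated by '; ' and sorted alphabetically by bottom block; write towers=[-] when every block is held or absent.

towers=[B; D/C; E; F/A; G; H] holding=-

before: towers=[D/C; E; F/A; G; H] holding=B
pre[putdown(B)]: holding(B) ✓
all met → apply putdown(B)
after:  towers=[B; D/C; E; F/A; G; H] holding=-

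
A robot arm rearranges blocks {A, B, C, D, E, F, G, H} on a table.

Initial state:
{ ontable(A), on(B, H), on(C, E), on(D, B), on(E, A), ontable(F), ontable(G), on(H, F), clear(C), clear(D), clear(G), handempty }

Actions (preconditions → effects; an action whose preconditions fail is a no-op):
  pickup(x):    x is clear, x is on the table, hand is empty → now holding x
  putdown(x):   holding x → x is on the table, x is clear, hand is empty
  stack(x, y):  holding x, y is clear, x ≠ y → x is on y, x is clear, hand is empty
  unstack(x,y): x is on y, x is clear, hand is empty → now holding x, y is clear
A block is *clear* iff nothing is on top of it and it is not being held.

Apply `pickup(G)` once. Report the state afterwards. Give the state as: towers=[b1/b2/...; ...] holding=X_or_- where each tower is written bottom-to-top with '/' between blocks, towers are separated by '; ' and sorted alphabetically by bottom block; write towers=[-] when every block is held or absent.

before: towers=[A/E/C; F/H/B/D; G] holding=-
pre[pickup(G)]: clear(G) ok, ontable(G) ok, handempty ok
all met → apply pickup(G)
after:  towers=[A/E/C; F/H/B/D] holding=G

towers=[A/E/C; F/H/B/D] holding=G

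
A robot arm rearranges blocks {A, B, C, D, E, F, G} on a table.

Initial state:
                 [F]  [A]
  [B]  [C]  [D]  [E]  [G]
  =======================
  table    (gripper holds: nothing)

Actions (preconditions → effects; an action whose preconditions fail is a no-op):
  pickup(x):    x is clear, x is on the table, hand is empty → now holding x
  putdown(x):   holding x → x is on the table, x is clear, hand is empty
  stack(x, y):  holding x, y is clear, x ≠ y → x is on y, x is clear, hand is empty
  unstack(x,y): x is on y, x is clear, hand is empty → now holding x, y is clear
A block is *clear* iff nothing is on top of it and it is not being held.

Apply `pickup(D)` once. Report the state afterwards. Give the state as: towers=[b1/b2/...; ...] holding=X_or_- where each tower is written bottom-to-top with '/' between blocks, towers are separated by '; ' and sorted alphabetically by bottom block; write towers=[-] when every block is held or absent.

before: towers=[B; C; D; E/F; G/A] holding=-
pre[pickup(D)]: clear(D) yes, ontable(D) yes, handempty yes
all met → apply pickup(D)
after:  towers=[B; C; E/F; G/A] holding=D

towers=[B; C; E/F; G/A] holding=D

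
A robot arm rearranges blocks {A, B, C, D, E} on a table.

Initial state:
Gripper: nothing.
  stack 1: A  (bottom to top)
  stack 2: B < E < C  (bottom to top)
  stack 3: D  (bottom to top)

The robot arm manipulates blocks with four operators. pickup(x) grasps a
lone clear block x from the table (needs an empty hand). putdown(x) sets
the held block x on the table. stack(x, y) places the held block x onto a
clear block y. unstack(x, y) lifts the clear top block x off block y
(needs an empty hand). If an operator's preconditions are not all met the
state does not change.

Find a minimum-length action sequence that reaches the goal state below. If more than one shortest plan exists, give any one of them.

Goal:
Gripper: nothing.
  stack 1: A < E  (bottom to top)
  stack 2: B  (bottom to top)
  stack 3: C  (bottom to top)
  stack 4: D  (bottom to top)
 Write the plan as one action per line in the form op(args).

step 1 (unstack(C, E)): towers=[A; B/E; D] holding=C
step 2 (putdown(C)): towers=[A; B/E; C; D] holding=-
step 3 (unstack(E, B)): towers=[A; B; C; D] holding=E
step 4 (stack(E, A)): towers=[A/E; B; C; D] holding=-
goal check: towers=[A/E; B; C; D] holding=- — reached (length 4, optimal by BFS)

unstack(C, E)
putdown(C)
unstack(E, B)
stack(E, A)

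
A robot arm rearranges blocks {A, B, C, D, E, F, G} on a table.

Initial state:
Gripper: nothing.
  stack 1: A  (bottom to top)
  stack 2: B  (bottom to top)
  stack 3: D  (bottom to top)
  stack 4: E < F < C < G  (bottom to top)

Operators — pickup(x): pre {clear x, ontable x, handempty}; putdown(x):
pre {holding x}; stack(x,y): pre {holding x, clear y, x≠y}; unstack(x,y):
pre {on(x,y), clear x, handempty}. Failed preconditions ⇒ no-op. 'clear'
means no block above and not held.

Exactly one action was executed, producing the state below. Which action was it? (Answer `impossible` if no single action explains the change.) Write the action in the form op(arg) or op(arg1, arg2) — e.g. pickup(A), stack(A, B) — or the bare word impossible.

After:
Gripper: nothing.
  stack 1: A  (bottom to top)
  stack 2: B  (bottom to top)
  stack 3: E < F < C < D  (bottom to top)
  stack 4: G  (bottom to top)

target: towers=[A; B; E/F/C/D; G] holding=-
         pickup(B) → towers=[A; D; E/F/C/G] holding=B
     unstack(G, C) → towers=[A; B; D; E/F/C] holding=G
         pickup(D) → towers=[A; B; E/F/C/G] holding=D
         pickup(A) → towers=[B; D; E/F/C/G] holding=A
none of the 4 applicable actions match → impossible

impossible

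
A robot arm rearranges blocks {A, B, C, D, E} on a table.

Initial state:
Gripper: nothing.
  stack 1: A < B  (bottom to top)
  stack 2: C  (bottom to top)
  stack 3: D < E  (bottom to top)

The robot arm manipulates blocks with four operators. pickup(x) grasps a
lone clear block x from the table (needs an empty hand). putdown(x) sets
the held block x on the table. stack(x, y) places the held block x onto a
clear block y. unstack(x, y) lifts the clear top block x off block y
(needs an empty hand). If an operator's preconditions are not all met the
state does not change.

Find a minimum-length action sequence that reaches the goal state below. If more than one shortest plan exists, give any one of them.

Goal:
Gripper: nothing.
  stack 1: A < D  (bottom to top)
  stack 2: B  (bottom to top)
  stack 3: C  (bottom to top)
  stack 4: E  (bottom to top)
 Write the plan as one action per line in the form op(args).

step 1 (unstack(B, A)): towers=[A; C; D/E] holding=B
step 2 (putdown(B)): towers=[A; B; C; D/E] holding=-
step 3 (unstack(E, D)): towers=[A; B; C; D] holding=E
step 4 (putdown(E)): towers=[A; B; C; D; E] holding=-
step 5 (pickup(D)): towers=[A; B; C; E] holding=D
step 6 (stack(D, A)): towers=[A/D; B; C; E] holding=-
goal check: towers=[A/D; B; C; E] holding=- — reached (length 6, optimal by BFS)

unstack(B, A)
putdown(B)
unstack(E, D)
putdown(E)
pickup(D)
stack(D, A)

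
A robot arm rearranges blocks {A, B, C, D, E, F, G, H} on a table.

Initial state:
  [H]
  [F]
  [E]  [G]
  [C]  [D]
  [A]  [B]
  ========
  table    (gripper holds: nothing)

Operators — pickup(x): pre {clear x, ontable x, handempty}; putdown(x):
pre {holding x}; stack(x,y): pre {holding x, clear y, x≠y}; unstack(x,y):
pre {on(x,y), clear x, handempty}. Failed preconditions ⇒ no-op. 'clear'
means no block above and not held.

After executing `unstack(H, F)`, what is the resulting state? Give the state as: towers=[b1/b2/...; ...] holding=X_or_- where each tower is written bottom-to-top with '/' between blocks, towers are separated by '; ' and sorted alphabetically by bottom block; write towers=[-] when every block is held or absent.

before: towers=[A/C/E/F/H; B/D/G] holding=-
pre[unstack(H, F)]: on(H,F) ok, clear(H) ok, handempty ok
all met → apply unstack(H, F)
after:  towers=[A/C/E/F; B/D/G] holding=H

towers=[A/C/E/F; B/D/G] holding=H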